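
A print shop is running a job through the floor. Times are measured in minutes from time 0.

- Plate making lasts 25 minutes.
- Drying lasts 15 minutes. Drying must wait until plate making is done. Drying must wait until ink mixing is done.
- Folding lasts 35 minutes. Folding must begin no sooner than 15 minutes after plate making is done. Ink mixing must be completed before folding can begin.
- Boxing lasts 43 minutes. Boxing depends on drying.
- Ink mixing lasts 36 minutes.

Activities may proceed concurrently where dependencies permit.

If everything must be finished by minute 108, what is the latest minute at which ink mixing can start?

14

Nothing follows boxing; the deadline of minute 108 is its only limit. It must start by 108 − 43 = minute 65.
Drying has to be done before boxing (must start by minute 65). That means finishing by minute 65, i.e. starting by 65 − 15 = minute 50.
Folding has no dependents, so it just needs to finish by minute 108. Starting by 108 − 35 = minute 73 achieves that.
For ink mixing: drying (must start by minute 50); folding (must start by minute 73). The most restrictive is minute 50; with a 36-minute duration, ink mixing must start by minute 14.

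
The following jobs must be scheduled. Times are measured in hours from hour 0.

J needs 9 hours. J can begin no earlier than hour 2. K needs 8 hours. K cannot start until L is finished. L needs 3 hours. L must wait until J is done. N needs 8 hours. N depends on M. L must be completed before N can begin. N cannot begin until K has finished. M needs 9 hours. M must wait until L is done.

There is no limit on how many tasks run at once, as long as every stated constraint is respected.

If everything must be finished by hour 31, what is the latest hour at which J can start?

2

Nothing follows N; the deadline of hour 31 is its only limit. It must start by 31 − 8 = hour 23.
K must finish before N (must start by hour 23). With an 8-hour duration, K must start by 23 − 8 = hour 15.
Since N (must start by hour 23) depends on it, M must finish by hour 23. Backing off its 9-hour duration gives a latest start of hour 14.
L feeds K (must start by hour 15); M (must start by hour 14); N (must start by hour 23). Taking the minimum, L must finish by hour 14 and start by 14 − 3 = hour 11.
J feeds into L (must start by hour 11); so J must finish by hour 11 and therefore start by hour 2.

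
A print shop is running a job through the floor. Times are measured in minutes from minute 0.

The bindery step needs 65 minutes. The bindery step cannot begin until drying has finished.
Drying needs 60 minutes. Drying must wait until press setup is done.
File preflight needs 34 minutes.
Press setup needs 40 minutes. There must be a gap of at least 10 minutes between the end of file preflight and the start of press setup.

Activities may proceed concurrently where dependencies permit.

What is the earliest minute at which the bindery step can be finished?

209

File preflight can start immediately at minute 0; it finishes at minute 34.
Press setup cannot begin until file preflight (finishes minute 34, plus 10-minute gap → minute 44). It runs from minute 44 to 44 + 40 = minute 84.
After press setup (finishes minute 84), drying can start at minute 84 and finishes at minute 144.
After drying (finishes minute 144), the bindery step can start at minute 144 and finishes at minute 209.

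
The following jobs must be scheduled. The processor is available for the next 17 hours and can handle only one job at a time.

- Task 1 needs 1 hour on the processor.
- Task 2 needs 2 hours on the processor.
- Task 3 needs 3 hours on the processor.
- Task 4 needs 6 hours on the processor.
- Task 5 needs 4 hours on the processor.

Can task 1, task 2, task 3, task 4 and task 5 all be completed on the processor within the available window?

Yes

Running back to back, the jobs need 1 + 2 + 3 + 6 + 4 = 16 hours on the processor.
Since 16 ≤ 17, they fit within the window.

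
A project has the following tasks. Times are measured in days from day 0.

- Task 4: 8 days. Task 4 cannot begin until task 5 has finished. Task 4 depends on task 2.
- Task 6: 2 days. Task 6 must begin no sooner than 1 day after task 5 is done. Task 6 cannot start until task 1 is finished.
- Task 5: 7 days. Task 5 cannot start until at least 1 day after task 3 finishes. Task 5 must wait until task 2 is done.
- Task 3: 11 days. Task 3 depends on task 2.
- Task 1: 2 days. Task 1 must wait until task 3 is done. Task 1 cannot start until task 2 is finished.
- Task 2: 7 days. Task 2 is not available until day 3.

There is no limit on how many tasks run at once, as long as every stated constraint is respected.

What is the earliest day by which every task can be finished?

37

Task 2 cannot begin until its own release at day 3. It runs from day 3 to 3 + 7 = day 10.
Task 3 cannot begin until task 2 (finishes day 10). It runs from day 10 to 10 + 11 = day 21.
Task 5 cannot start until task 3 (finishes day 21, plus 1-day gap → day 22); task 2 (finishes day 10). The controlling bound is day 22, so task 5 finishes at 22 + 7 = day 29.
Task 4 needs all of task 5 (finishes day 29); task 2 (finishes day 10). That puts its earliest start at day 29; it finishes at 29 + 8 = day 37.
For task 1: task 3 (finishes day 21); task 2 (finishes day 10). Taking the maximum gives a start of day 21, and it finishes at 21 + 2 = day 23.
For task 6: task 5 (finishes day 29, plus 1-day gap → day 30); task 1 (finishes day 23). Taking the maximum gives a start of day 30, and it finishes at 30 + 2 = day 32.
All tasks are finished once the last one completes. Finish times: Task 1 at 23, Task 2 at 10, Task 3 at 21, Task 4 at 37, Task 5 at 29, Task 6 at 32. The latest is day 37.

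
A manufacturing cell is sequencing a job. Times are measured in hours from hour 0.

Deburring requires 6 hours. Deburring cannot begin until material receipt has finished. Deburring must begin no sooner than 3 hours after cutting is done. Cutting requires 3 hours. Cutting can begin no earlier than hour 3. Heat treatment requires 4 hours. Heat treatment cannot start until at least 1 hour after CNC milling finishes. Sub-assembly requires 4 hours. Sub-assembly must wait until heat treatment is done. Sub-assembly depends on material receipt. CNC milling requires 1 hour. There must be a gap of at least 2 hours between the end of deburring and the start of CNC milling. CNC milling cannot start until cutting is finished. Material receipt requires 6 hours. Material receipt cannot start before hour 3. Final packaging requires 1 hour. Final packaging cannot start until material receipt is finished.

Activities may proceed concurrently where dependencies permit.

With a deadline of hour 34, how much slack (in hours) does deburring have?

After its own release at hour 3, cutting can start at hour 3 and finishes at hour 6.
Material receipt waits on its own release at hour 3, so it starts at hour 3 and finishes at 3 + 6 = hour 9.
Deburring has to wait for material receipt (finishes hour 9); cutting (finishes hour 6, plus 3-hour gap → hour 9). The latest of these is hour 9, so deburring runs hour 9 to 9 + 6 = hour 15.

Working backward from the deadline:
To finish by hour 34, sub-assembly (duration 4) must start no later than hour 30.
Heat treatment must finish before sub-assembly (must start by hour 30). With a 4-hour duration, heat treatment must start by 30 − 4 = hour 26.
CNC milling feeds into heat treatment (must start by hour 26, minus 1-hour gap → hour 25); so CNC milling must finish by hour 25 and therefore start by hour 24.
Deburring feeds into CNC milling (must start by hour 24, minus 2-hour gap → hour 22); so deburring must finish by hour 22 and therefore start by hour 16.
So deburring can start as early as hour 9 and as late as hour 16, giving 16 − 9 = 7 hours of slack.

7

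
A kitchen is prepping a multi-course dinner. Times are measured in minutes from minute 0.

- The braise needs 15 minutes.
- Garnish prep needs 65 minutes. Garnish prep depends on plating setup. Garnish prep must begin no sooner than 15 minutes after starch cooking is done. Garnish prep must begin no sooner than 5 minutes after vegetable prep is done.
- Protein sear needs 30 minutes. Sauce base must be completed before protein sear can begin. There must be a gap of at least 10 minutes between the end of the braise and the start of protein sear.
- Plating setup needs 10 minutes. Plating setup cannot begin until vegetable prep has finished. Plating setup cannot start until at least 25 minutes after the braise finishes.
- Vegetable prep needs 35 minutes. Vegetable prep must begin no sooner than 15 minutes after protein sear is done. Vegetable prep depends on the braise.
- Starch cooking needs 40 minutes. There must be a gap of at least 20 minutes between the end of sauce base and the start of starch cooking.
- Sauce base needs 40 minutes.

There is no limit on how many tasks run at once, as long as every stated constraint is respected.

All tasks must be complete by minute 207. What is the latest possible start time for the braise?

27

Nothing follows garnish prep; the deadline of minute 207 is its only limit. It must start by 207 − 65 = minute 142.
Plating setup feeds into garnish prep (must start by minute 142); so plating setup must finish by minute 142 and therefore start by minute 132.
Vegetable prep feeds plating setup (must start by minute 132); garnish prep (must start by minute 142, minus 5-minute gap → minute 137). Taking the minimum, vegetable prep must finish by minute 132 and start by 132 − 35 = minute 97.
Protein sear must finish before vegetable prep (must start by minute 97, minus 15-minute gap → minute 82). With a 30-minute duration, protein sear must start by 82 − 30 = minute 52.
The braise must finish in time for protein sear (must start by minute 52, minus 10-minute gap → minute 42); vegetable prep (must start by minute 97); plating setup (must start by minute 132, minus 25-minute gap → minute 107). The tightest is minute 42, so the braise must start by 42 − 15 = minute 27.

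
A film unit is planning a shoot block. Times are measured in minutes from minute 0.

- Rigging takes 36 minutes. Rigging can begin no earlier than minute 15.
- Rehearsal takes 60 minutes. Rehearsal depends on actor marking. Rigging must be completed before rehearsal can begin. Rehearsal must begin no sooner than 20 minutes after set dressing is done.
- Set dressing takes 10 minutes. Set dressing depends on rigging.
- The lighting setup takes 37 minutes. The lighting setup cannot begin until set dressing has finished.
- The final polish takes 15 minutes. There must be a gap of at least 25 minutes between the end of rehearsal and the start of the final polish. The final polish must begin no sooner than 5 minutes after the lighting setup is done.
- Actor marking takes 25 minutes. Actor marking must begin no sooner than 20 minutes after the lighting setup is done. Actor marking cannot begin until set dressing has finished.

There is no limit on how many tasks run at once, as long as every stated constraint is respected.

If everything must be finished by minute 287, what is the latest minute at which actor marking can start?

162

The final polish has no dependents, so it just needs to finish by minute 287. Starting by 287 − 15 = minute 272 achieves that.
Since the final polish (must start by minute 272, minus 25-minute gap → minute 247) depends on it, rehearsal must finish by minute 247. Backing off its 60-minute duration gives a latest start of minute 187.
Actor marking has to be done before rehearsal (must start by minute 187). That means finishing by minute 187, i.e. starting by 187 − 25 = minute 162.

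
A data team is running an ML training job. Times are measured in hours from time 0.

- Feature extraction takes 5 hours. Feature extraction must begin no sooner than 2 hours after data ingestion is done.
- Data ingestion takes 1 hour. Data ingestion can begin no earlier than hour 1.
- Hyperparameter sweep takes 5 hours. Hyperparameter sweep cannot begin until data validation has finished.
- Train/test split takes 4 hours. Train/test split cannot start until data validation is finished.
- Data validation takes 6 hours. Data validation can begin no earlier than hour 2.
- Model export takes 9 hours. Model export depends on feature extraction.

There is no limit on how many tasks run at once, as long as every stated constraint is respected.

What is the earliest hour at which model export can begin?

9

After its own release at hour 1, data ingestion can start at hour 1 and finishes at hour 2.
Feature extraction cannot begin until data ingestion (finishes hour 2, plus 2-hour gap → hour 4). It runs from hour 4 to 4 + 5 = hour 9.
Model export waits on feature extraction (finishes hour 9), so the earliest it can start is hour 9.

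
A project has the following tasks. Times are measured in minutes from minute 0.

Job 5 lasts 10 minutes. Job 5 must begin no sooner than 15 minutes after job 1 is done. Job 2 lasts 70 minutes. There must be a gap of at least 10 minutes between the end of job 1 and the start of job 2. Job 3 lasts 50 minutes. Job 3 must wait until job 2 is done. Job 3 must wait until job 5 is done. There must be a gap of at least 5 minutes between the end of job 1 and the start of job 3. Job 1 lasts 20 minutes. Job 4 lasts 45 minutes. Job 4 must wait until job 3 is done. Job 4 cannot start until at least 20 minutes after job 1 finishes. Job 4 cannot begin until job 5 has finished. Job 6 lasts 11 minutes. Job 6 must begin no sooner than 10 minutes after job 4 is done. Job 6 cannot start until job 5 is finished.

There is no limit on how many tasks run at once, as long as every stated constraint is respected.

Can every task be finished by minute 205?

No

Job 1 can start immediately at minute 0; it finishes at minute 20.
After job 1 (finishes minute 20, plus 15-minute gap → minute 35), job 5 can start at minute 35 and finishes at minute 45.
Job 2 waits on job 1 (finishes minute 20, plus 10-minute gap → minute 30), so it starts at minute 30 and finishes at 30 + 70 = minute 100.
Job 3 has to wait for job 2 (finishes minute 100); job 5 (finishes minute 45); job 1 (finishes minute 20, plus 5-minute gap → minute 25). The latest of these is minute 100, so job 3 runs minute 100 to 100 + 50 = minute 150.
Job 4 cannot start until job 3 (finishes minute 150); job 1 (finishes minute 20, plus 20-minute gap → minute 40); job 5 (finishes minute 45). The controlling bound is minute 150, so job 4 finishes at 150 + 45 = minute 195.
For job 6: job 4 (finishes minute 195, plus 10-minute gap → minute 205); job 5 (finishes minute 45). Taking the maximum gives a start of minute 205, and it finishes at 205 + 11 = minute 216.
The earliest everything can be done is minute 216, which is after the deadline of 205, so it is not possible.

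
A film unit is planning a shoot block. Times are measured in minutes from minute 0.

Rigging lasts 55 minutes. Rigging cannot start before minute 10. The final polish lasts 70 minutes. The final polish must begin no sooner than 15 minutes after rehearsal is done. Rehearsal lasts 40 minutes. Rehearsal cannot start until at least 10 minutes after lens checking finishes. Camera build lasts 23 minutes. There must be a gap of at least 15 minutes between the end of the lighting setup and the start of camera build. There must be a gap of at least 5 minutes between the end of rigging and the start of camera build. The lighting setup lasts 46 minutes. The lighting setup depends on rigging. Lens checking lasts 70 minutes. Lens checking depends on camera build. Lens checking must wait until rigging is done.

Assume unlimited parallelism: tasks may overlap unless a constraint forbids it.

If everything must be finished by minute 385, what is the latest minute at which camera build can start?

157

The final polish has no dependents, so it just needs to finish by minute 385. Starting by 385 − 70 = minute 315 achieves that.
Rehearsal has to be done before the final polish (must start by minute 315, minus 15-minute gap → minute 300). That means finishing by minute 300, i.e. starting by 300 − 40 = minute 260.
Lens checking feeds into rehearsal (must start by minute 260, minus 10-minute gap → minute 250); so lens checking must finish by minute 250 and therefore start by minute 180.
Camera build feeds into lens checking (must start by minute 180); so camera build must finish by minute 180 and therefore start by minute 157.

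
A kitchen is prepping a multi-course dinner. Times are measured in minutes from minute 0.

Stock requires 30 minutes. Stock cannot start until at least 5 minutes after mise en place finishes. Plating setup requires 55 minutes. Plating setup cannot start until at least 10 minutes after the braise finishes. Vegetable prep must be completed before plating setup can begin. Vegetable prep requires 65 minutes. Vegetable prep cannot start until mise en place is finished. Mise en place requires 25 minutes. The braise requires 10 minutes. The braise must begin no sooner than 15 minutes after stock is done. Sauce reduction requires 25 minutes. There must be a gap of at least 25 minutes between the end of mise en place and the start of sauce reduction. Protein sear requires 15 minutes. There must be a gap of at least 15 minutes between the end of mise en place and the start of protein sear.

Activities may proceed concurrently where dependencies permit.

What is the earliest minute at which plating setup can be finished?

Nothing blocks mise en place, so it runs from minute 0 to minute 25.
After mise en place (finishes minute 25), vegetable prep can start at minute 25 and finishes at minute 90.
Stock cannot begin until mise en place (finishes minute 25, plus 5-minute gap → minute 30). It runs from minute 30 to 30 + 30 = minute 60.
The braise cannot begin until stock (finishes minute 60, plus 15-minute gap → minute 75). It runs from minute 75 to 75 + 10 = minute 85.
Plating setup has to wait for the braise (finishes minute 85, plus 10-minute gap → minute 95); vegetable prep (finishes minute 90). The latest of these is minute 95, so plating setup runs minute 95 to 95 + 55 = minute 150.

150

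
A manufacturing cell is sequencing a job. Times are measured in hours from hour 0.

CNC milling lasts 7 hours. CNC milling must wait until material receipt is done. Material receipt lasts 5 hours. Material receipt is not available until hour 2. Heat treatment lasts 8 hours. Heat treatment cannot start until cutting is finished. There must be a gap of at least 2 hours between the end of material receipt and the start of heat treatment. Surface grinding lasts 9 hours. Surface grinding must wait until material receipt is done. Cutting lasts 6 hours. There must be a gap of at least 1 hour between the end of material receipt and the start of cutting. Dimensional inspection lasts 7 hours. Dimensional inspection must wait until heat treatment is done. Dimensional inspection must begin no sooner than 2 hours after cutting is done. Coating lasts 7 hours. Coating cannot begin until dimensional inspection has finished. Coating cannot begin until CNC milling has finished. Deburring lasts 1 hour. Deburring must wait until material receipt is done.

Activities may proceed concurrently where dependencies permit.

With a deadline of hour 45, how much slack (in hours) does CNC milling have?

24

Material receipt waits on its own release at hour 2, so it starts at hour 2 and finishes at 2 + 5 = hour 7.
CNC milling cannot begin until material receipt (finishes hour 7). It runs from hour 7 to 7 + 7 = hour 14.

Working backward from the deadline:
Nothing follows coating; the deadline of hour 45 is its only limit. It must start by 45 − 7 = hour 38.
CNC milling has to be done before coating (must start by hour 38). That means finishing by hour 38, i.e. starting by 38 − 7 = hour 31.
So CNC milling can start as early as hour 7 and as late as hour 31, giving 31 − 7 = 24 hours of slack.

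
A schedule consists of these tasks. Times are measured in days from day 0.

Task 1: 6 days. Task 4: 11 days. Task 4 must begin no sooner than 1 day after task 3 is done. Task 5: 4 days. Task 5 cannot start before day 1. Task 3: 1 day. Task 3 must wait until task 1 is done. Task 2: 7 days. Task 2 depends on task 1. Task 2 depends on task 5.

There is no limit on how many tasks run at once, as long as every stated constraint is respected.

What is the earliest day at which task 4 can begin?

8

Nothing blocks task 1, so it runs from day 0 to day 6.
Task 3 cannot begin until task 1 (finishes day 6). It runs from day 6 to 6 + 1 = day 7.
Task 4 waits on task 3 (finishes day 7, plus 1-day gap → day 8), so the earliest it can start is day 8.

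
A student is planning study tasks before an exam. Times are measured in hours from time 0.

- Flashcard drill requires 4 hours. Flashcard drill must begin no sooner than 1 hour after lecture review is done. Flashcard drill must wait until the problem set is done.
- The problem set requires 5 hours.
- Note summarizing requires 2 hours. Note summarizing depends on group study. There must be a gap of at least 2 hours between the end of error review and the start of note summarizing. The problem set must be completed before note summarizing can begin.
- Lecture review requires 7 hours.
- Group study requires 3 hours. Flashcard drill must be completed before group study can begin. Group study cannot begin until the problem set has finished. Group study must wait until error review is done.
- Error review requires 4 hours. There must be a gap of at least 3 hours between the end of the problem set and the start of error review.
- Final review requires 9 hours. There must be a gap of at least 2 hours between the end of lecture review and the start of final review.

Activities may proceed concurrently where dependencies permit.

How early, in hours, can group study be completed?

15

The problem set has no prerequisites, so it starts at hour 0 and finishes at hour 5.
Error review cannot begin until the problem set (finishes hour 5, plus 3-hour gap → hour 8). It runs from hour 8 to 8 + 4 = hour 12.
Nothing blocks lecture review, so it runs from hour 0 to hour 7.
For flashcard drill: lecture review (finishes hour 7, plus 1-hour gap → hour 8); the problem set (finishes hour 5). Taking the maximum gives a start of hour 8, and it finishes at 8 + 4 = hour 12.
Group study needs all of flashcard drill (finishes hour 12); the problem set (finishes hour 5); error review (finishes hour 12). That puts its earliest start at hour 12; it finishes at 12 + 3 = hour 15.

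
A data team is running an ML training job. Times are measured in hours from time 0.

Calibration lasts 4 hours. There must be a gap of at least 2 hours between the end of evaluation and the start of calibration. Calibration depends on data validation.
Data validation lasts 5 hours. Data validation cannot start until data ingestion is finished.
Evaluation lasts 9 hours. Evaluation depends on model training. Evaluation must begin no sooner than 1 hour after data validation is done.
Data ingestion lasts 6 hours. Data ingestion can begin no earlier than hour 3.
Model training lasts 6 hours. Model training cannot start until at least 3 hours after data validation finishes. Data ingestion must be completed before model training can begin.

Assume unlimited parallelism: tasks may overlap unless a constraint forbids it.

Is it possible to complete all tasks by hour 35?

After its own release at hour 3, data ingestion can start at hour 3 and finishes at hour 9.
Data validation waits on data ingestion (finishes hour 9), so it starts at hour 9 and finishes at 9 + 5 = hour 14.
Model training has to wait for data validation (finishes hour 14, plus 3-hour gap → hour 17); data ingestion (finishes hour 9). The latest of these is hour 17, so model training runs hour 17 to 17 + 6 = hour 23.
Evaluation has to wait for model training (finishes hour 23); data validation (finishes hour 14, plus 1-hour gap → hour 15). The latest of these is hour 23, so evaluation runs hour 23 to 23 + 9 = hour 32.
For calibration: evaluation (finishes hour 32, plus 2-hour gap → hour 34); data validation (finishes hour 14). Taking the maximum gives a start of hour 34, and it finishes at 34 + 4 = hour 38.
The earliest everything can be done is hour 38, which is after the deadline of 35, so it is not possible.

No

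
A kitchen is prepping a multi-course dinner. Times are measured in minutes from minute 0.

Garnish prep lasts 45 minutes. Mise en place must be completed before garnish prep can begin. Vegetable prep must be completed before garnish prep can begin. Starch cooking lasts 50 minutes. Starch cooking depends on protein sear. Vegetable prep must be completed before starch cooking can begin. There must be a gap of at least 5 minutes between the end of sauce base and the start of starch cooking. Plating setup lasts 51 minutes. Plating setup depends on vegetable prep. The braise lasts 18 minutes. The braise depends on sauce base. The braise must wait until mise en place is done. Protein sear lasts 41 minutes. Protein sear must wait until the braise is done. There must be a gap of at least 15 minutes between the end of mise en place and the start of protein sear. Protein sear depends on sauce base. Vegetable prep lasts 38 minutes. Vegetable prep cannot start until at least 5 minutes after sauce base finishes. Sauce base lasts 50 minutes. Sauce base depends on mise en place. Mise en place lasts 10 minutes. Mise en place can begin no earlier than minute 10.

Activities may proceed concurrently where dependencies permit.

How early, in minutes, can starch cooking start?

129

Mise en place cannot begin until its own release at minute 10. It runs from minute 10 to 10 + 10 = minute 20.
Sauce base cannot begin until mise en place (finishes minute 20). It runs from minute 20 to 20 + 50 = minute 70.
Vegetable prep cannot begin until sauce base (finishes minute 70, plus 5-minute gap → minute 75). It runs from minute 75 to 75 + 38 = minute 113.
The braise cannot start until sauce base (finishes minute 70); mise en place (finishes minute 20). The controlling bound is minute 70, so the braise finishes at 70 + 18 = minute 88.
For protein sear: the braise (finishes minute 88); mise en place (finishes minute 20, plus 15-minute gap → minute 35); sauce base (finishes minute 70). Taking the maximum gives a start of minute 88, and it finishes at 88 + 41 = minute 129.
Starch cooking waits on protein sear (finishes minute 129); vegetable prep (finishes minute 113); sauce base (finishes minute 70, plus 5-minute gap → minute 75). The latest of these is minute 129, which is the earliest starch cooking can start.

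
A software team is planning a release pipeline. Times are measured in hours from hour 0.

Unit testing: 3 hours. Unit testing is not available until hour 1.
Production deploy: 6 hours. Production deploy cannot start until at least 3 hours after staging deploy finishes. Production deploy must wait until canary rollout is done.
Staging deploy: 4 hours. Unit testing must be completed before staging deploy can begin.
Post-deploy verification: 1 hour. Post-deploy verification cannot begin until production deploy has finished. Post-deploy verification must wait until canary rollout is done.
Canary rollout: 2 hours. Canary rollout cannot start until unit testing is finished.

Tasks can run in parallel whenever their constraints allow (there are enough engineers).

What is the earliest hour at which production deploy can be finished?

After its own release at hour 1, unit testing can start at hour 1 and finishes at hour 4.
After unit testing (finishes hour 4), canary rollout can start at hour 4 and finishes at hour 6.
Staging deploy waits on unit testing (finishes hour 4), so it starts at hour 4 and finishes at 4 + 4 = hour 8.
Production deploy needs all of staging deploy (finishes hour 8, plus 3-hour gap → hour 11); canary rollout (finishes hour 6). That puts its earliest start at hour 11; it finishes at 11 + 6 = hour 17.

17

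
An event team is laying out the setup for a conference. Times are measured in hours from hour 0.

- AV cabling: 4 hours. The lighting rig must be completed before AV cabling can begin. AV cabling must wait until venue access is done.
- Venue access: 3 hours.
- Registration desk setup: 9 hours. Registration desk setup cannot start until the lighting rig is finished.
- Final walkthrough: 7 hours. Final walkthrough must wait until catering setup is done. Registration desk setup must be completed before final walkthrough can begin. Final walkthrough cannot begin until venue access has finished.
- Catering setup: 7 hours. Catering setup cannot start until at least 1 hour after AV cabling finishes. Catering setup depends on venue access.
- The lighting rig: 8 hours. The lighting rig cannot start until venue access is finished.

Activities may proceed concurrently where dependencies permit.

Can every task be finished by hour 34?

Yes

Nothing blocks venue access, so it runs from hour 0 to hour 3.
After venue access (finishes hour 3), the lighting rig can start at hour 3 and finishes at hour 11.
After the lighting rig (finishes hour 11), registration desk setup can start at hour 11 and finishes at hour 20.
AV cabling cannot start until the lighting rig (finishes hour 11); venue access (finishes hour 3). The controlling bound is hour 11, so AV cabling finishes at 11 + 4 = hour 15.
Catering setup needs all of AV cabling (finishes hour 15, plus 1-hour gap → hour 16); venue access (finishes hour 3). That puts its earliest start at hour 16; it finishes at 16 + 7 = hour 23.
Final walkthrough cannot start until catering setup (finishes hour 23); registration desk setup (finishes hour 20); venue access (finishes hour 3). The controlling bound is hour 23, so final walkthrough finishes at 23 + 7 = hour 30.
Every task is finished by hour 30, which is no later than the deadline of 34, so the schedule is feasible.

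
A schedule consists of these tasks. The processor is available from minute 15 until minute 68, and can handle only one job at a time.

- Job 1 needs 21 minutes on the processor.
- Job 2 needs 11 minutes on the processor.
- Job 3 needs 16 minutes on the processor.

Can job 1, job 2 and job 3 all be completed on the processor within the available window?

Yes

The processor window is 68 − 15 = 53 minutes.
Running back to back, the jobs need 21 + 11 + 16 = 48 minutes on the processor.
Since 48 ≤ 53, they fit within the window.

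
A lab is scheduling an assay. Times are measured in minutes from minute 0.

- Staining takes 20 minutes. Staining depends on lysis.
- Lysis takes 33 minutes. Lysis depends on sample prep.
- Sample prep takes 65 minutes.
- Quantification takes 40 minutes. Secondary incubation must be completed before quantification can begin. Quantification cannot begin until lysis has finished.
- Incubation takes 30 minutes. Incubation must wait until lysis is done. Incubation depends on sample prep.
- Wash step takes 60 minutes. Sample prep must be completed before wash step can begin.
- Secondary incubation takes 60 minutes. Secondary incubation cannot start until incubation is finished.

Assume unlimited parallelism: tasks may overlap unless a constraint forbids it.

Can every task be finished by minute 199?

No

Nothing blocks sample prep, so it runs from minute 0 to minute 65.
Wash step cannot begin until sample prep (finishes minute 65). It runs from minute 65 to 65 + 60 = minute 125.
After sample prep (finishes minute 65), lysis can start at minute 65 and finishes at minute 98.
Staining waits on lysis (finishes minute 98), so it starts at minute 98 and finishes at 98 + 20 = minute 118.
Incubation cannot start until lysis (finishes minute 98); sample prep (finishes minute 65). The controlling bound is minute 98, so incubation finishes at 98 + 30 = minute 128.
Secondary incubation cannot begin until incubation (finishes minute 128). It runs from minute 128 to 128 + 60 = minute 188.
Quantification cannot start until secondary incubation (finishes minute 188); lysis (finishes minute 98). The controlling bound is minute 188, so quantification finishes at 188 + 40 = minute 228.
The earliest everything can be done is minute 228, which is after the deadline of 199, so it is not possible.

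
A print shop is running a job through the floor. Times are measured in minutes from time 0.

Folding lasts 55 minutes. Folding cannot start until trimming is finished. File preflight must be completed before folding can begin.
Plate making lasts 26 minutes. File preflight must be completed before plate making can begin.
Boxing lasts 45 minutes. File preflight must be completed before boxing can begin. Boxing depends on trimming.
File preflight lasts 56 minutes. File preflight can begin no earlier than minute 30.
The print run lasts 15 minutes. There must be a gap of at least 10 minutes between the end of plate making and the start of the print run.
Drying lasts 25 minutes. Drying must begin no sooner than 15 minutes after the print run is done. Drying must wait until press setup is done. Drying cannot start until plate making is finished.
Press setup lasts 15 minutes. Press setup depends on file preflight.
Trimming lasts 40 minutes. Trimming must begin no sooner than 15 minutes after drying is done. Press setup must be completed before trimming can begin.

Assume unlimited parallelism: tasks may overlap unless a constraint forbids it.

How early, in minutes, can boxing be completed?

File preflight cannot begin until its own release at minute 30. It runs from minute 30 to 30 + 56 = minute 86.
Press setup waits on file preflight (finishes minute 86), so it starts at minute 86 and finishes at 86 + 15 = minute 101.
Plate making waits on file preflight (finishes minute 86), so it starts at minute 86 and finishes at 86 + 26 = minute 112.
The print run cannot begin until plate making (finishes minute 112, plus 10-minute gap → minute 122). It runs from minute 122 to 122 + 15 = minute 137.
Drying has to wait for the print run (finishes minute 137, plus 15-minute gap → minute 152); press setup (finishes minute 101); plate making (finishes minute 112). The latest of these is minute 152, so drying runs minute 152 to 152 + 25 = minute 177.
Trimming cannot start until drying (finishes minute 177, plus 15-minute gap → minute 192); press setup (finishes minute 101). The controlling bound is minute 192, so trimming finishes at 192 + 40 = minute 232.
Boxing cannot start until file preflight (finishes minute 86); trimming (finishes minute 232). The controlling bound is minute 232, so boxing finishes at 232 + 45 = minute 277.

277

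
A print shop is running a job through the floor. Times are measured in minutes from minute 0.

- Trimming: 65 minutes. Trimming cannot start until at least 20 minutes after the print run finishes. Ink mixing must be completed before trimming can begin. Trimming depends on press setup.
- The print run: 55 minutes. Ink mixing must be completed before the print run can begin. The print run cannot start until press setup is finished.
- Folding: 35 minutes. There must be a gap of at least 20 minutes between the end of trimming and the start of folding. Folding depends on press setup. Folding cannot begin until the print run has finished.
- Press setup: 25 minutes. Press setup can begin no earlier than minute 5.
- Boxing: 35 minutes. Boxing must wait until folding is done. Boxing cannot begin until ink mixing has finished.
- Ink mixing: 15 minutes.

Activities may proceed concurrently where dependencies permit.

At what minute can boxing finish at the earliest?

260

After its own release at minute 5, press setup can start at minute 5 and finishes at minute 30.
Ink mixing can start immediately at minute 0; it finishes at minute 15.
The print run cannot start until ink mixing (finishes minute 15); press setup (finishes minute 30). The controlling bound is minute 30, so the print run finishes at 30 + 55 = minute 85.
For trimming: the print run (finishes minute 85, plus 20-minute gap → minute 105); ink mixing (finishes minute 15); press setup (finishes minute 30). Taking the maximum gives a start of minute 105, and it finishes at 105 + 65 = minute 170.
Folding needs all of trimming (finishes minute 170, plus 20-minute gap → minute 190); press setup (finishes minute 30); the print run (finishes minute 85). That puts its earliest start at minute 190; it finishes at 190 + 35 = minute 225.
Boxing has to wait for folding (finishes minute 225); ink mixing (finishes minute 15). The latest of these is minute 225, so boxing runs minute 225 to 225 + 35 = minute 260.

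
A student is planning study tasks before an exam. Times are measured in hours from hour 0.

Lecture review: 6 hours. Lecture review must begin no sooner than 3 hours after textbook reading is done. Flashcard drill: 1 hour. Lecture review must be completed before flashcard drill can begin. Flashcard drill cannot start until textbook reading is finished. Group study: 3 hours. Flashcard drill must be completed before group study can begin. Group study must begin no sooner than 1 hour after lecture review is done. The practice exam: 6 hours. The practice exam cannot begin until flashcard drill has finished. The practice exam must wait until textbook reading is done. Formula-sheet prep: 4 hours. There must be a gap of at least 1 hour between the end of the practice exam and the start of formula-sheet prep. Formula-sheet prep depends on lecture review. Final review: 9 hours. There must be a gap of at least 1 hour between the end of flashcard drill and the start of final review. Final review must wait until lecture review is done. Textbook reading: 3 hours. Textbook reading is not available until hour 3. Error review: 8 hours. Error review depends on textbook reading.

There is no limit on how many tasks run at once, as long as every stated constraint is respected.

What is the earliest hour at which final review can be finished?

After its own release at hour 3, textbook reading can start at hour 3 and finishes at hour 6.
Lecture review waits on textbook reading (finishes hour 6, plus 3-hour gap → hour 9), so it starts at hour 9 and finishes at 9 + 6 = hour 15.
For flashcard drill: lecture review (finishes hour 15); textbook reading (finishes hour 6). Taking the maximum gives a start of hour 15, and it finishes at 15 + 1 = hour 16.
Final review cannot start until flashcard drill (finishes hour 16, plus 1-hour gap → hour 17); lecture review (finishes hour 15). The controlling bound is hour 17, so final review finishes at 17 + 9 = hour 26.

26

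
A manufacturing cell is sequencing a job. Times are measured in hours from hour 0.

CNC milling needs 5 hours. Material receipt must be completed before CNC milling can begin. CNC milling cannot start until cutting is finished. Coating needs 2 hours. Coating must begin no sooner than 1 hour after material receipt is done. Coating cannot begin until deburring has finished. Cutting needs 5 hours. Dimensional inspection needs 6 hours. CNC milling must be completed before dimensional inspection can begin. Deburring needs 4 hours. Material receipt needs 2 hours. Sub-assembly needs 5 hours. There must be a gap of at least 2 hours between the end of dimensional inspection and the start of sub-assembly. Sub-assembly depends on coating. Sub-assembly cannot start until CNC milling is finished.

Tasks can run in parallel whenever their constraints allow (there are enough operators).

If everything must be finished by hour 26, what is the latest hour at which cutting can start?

3

Sub-assembly must finish by hour 26; it takes 5 hours, so it must start by 26 − 5 = hour 21.
Dimensional inspection has to be done before sub-assembly (must start by hour 21, minus 2-hour gap → hour 19). That means finishing by hour 19, i.e. starting by 19 − 6 = hour 13.
CNC milling must finish in time for dimensional inspection (must start by hour 13); sub-assembly (must start by hour 21). The tightest is hour 13, so CNC milling must start by 13 − 5 = hour 8.
Cutting must finish before CNC milling (must start by hour 8). With a 5-hour duration, cutting must start by 8 − 5 = hour 3.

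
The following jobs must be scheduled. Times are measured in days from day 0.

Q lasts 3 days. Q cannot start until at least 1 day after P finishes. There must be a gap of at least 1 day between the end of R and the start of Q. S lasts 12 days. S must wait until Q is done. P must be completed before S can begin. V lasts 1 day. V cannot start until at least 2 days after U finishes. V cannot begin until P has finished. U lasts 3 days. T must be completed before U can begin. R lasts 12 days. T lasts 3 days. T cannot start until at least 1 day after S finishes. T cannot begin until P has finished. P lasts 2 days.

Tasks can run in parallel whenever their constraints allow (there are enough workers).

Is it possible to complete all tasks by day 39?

Yes

R has no prerequisites, so it starts at day 0 and finishes at day 12.
Nothing blocks P, so it runs from day 0 to day 2.
Q has to wait for P (finishes day 2, plus 1-day gap → day 3); R (finishes day 12, plus 1-day gap → day 13). The latest of these is day 13, so Q runs day 13 to 13 + 3 = day 16.
For S: Q (finishes day 16); P (finishes day 2). Taking the maximum gives a start of day 16, and it finishes at 16 + 12 = day 28.
T has to wait for S (finishes day 28, plus 1-day gap → day 29); P (finishes day 2). The latest of these is day 29, so T runs day 29 to 29 + 3 = day 32.
After T (finishes day 32), U can start at day 32 and finishes at day 35.
V has to wait for U (finishes day 35, plus 2-day gap → day 37); P (finishes day 2). The latest of these is day 37, so V runs day 37 to 37 + 1 = day 38.
Every task is finished by day 38, which is no later than the deadline of 39, so the schedule is feasible.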